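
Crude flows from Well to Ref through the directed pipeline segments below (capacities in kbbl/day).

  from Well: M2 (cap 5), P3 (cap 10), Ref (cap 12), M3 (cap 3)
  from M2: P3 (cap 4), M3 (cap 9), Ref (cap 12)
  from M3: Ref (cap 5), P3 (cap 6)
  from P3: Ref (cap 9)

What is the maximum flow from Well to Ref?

Augment Well→Ref: bottleneck 12, flow now 12.
Augment Well→M2→Ref: bottleneck 5, flow now 17.
Augment Well→M3→Ref: bottleneck 3, flow now 20.
Augment Well→P3→Ref: bottleneck 9, flow now 29.
No augmenting path remains; maximum flow = 29.
In the residual graph, reachable from Well: {Well, P3}.
Min-cut edges: Well→M2 (5), Well→M3 (3), Well→Ref (12), P3→Ref (9); capacity 5 + 3 + 12 + 9 = 29.
This cut is saturated, so no flow can exceed 29.

29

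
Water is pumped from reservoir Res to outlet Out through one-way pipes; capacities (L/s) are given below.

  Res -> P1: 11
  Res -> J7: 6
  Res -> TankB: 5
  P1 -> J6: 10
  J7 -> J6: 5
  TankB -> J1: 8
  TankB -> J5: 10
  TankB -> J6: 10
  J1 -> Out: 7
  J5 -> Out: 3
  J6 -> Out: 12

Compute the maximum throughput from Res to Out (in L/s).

Augment Res→P1→J6→Out: bottleneck 10, flow now 10.
Augment Res→J7→J6→Out: bottleneck 2, flow now 12.
Augment Res→TankB→J1→Out: bottleneck 5, flow now 17.
No augmenting path remains; maximum flow = 17.
In the residual graph, reachable from Res: {Res, P1, J7, J6}.
Min-cut edges: Res→TankB (5), J6→Out (12); capacity 5 + 12 = 17.
This cut is saturated, so no flow can exceed 17.

17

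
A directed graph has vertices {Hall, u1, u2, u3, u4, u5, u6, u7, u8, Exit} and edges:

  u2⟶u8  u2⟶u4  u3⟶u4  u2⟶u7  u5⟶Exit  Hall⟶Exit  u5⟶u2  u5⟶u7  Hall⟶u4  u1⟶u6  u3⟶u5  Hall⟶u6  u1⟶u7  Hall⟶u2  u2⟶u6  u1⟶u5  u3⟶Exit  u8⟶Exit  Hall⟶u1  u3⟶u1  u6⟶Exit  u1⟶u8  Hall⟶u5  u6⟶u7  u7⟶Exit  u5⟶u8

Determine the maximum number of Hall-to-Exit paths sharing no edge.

Assign every edge capacity 1; by Menger, the answer equals the max flow.
Path Hall→Exit (+1); total 1.
Path Hall→u5→Exit (+1); total 2.
Path Hall→u6→Exit (+1); total 3.
Path Hall→u1→u7→Exit (+1); total 4.
Path Hall→u2→u8→Exit (+1); total 5.
No residual Hall→Exit path; max flow = 5.
Certifying cut of size 5: {Hall→Exit, Hall→u1, Hall→u2, Hall→u5, Hall→u6}.

5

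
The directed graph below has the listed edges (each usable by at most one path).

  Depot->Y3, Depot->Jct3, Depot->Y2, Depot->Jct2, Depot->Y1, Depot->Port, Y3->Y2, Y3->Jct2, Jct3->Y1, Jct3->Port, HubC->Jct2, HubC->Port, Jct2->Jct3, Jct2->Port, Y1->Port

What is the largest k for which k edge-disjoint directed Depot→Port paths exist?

Assign every edge capacity 1; by Menger, the answer equals the max flow.
Path Depot→Port (+1); total 1.
Path Depot→Jct3→Port (+1); total 2.
Path Depot→Jct2→Port (+1); total 3.
Path Depot→Y1→Port (+1); total 4.
No residual Depot→Port path; max flow = 4.
Certifying cut of size 4: {Depot→Port, Jct2→Port, Jct3→Port, Y1→Port}.

4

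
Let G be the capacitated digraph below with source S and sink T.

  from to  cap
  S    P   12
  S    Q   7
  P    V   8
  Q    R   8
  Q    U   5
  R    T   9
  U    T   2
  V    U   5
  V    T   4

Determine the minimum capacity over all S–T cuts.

13

Augment S→P→V→T: bottleneck 4, flow now 4.
Augment S→Q→R→T: bottleneck 7, flow now 11.
Augment S→P→V→U→T: bottleneck 2, flow now 13.
No augmenting path remains; maximum flow = 13.
By max-flow min-cut, the minimum cut capacity equals the max flow.
In the residual graph, reachable from S: {S, P, U, V}.
Min-cut edges: S→Q (7), U→T (2), V→T (4); capacity 7 + 2 + 4 = 13.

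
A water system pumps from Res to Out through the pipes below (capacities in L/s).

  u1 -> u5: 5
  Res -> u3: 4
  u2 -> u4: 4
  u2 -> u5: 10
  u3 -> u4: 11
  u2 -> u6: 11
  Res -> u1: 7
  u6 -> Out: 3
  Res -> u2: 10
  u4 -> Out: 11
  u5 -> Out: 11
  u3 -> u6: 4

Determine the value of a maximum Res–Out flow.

19

Augment Res→u1→u5→Out: bottleneck 5, flow now 5.
Augment Res→u2→u4→Out: bottleneck 4, flow now 9.
Augment Res→u2→u5→Out: bottleneck 6, flow now 15.
Augment Res→u3→u4→Out: bottleneck 4, flow now 19.
No augmenting path remains; maximum flow = 19.
In the residual graph, reachable from Res: {Res, u1}.
Min-cut edges: Res→u2 (10), Res→u3 (4), u1→u5 (5); capacity 10 + 4 + 5 = 19.
This cut is saturated, so no flow can exceed 19.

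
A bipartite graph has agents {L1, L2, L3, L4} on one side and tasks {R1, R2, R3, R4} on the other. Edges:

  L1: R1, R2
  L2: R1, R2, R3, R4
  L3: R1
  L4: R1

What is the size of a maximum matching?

3

Unit-capacity flow: source→left, listed edges, right→sink; max matching = max flow.
Augmenting path L1→R1 (+1); matched 1.
Augmenting path L2→R2 (+1); matched 2.
Augmenting path L3→R1→L1→R2→L2→R3 (+1); matched 3.
No augmenting path remains; maximum matching = 3.
König certificate: {L1, L2, R1} is a vertex cover of size 3 (every listed pair touches it), so no matching can be larger.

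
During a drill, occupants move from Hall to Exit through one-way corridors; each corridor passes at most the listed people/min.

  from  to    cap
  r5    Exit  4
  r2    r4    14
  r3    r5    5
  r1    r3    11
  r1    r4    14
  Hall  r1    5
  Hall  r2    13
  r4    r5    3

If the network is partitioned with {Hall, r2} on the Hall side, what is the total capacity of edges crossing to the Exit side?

Edges leaving {Hall, r2}: Hall→r1 (5), r2→r4 (14).
Cut capacity = 5 + 14 = 19.

19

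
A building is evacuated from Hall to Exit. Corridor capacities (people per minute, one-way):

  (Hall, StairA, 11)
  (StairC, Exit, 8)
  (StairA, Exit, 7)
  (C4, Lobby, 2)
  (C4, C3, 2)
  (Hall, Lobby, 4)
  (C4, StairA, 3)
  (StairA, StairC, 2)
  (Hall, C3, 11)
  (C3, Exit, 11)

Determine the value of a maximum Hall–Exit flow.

20

Augment Hall→StairA→Exit: bottleneck 7, flow now 7.
Augment Hall→C3→Exit: bottleneck 11, flow now 18.
Augment Hall→StairA→StairC→Exit: bottleneck 2, flow now 20.
No augmenting path remains; maximum flow = 20.
In the residual graph, reachable from Hall: {Hall, StairA, Lobby}.
Min-cut edges: Hall→C3 (11), StairA→StairC (2), StairA→Exit (7); capacity 11 + 2 + 7 = 20.
This cut is saturated, so no flow can exceed 20.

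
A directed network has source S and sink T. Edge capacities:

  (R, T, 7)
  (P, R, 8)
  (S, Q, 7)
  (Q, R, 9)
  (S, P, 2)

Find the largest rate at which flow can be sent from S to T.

Augment S→P→R→T: bottleneck 2, flow now 2.
Augment S→Q→R→T: bottleneck 5, flow now 7.
No augmenting path remains; maximum flow = 7.
In the residual graph, reachable from S: {S, P, Q, R}.
Min-cut edges: R→T (7); capacity 7 = 7.
This cut is saturated, so no flow can exceed 7.

7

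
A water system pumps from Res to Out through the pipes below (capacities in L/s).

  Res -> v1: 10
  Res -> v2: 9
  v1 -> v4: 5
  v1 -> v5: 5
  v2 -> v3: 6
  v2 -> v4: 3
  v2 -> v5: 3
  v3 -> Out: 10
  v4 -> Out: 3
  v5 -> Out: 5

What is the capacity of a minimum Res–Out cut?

Augment Res→v1→v4→Out: bottleneck 3, flow now 3.
Augment Res→v1→v5→Out: bottleneck 5, flow now 8.
Augment Res→v2→v3→Out: bottleneck 6, flow now 14.
No augmenting path remains; maximum flow = 14.
By max-flow min-cut, the minimum cut capacity equals the max flow.
In the residual graph, reachable from Res: {Res, v1, v2, v4, v5}.
Min-cut edges: v2→v3 (6), v4→Out (3), v5→Out (5); capacity 6 + 3 + 5 = 14.

14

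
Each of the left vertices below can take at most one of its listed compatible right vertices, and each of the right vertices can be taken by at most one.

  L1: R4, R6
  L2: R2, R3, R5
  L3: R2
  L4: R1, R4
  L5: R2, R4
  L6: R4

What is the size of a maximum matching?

5

Unit-capacity flow: source→left, listed edges, right→sink; max matching = max flow.
Augmenting path L1→R4 (+1); matched 1.
Augmenting path L2→R2 (+1); matched 2.
Augmenting path L4→R1 (+1); matched 3.
Augmenting path L3→R2→L2→R3 (+1); matched 4.
Augmenting path L5→R4→L1→R6 (+1); matched 5.
No augmenting path remains; maximum matching = 5.
König certificate: {L1, L2, L4, R2, R4} is a vertex cover of size 5 (every listed pair touches it), so no matching can be larger.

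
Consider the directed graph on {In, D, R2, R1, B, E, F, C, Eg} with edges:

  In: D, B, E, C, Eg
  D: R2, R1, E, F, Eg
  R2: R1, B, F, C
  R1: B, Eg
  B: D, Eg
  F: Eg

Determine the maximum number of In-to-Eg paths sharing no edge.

3

Assign every edge capacity 1; by Menger, the answer equals the max flow.
Path In→Eg (+1); total 1.
Path In→D→Eg (+1); total 2.
Path In→B→Eg (+1); total 3.
No residual In→Eg path; max flow = 3.
Certifying cut of size 3: {In→B, In→D, In→Eg}.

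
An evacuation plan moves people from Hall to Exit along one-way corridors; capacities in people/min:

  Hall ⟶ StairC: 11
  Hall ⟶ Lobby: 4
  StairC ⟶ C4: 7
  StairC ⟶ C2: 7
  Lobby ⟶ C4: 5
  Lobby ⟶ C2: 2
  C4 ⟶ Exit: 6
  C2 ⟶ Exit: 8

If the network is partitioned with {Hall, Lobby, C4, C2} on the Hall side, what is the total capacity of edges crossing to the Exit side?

Edges leaving {Hall, Lobby, C4, C2}: Hall→StairC (11), C4→Exit (6), C2→Exit (8).
Cut capacity = 11 + 6 + 8 = 25.

25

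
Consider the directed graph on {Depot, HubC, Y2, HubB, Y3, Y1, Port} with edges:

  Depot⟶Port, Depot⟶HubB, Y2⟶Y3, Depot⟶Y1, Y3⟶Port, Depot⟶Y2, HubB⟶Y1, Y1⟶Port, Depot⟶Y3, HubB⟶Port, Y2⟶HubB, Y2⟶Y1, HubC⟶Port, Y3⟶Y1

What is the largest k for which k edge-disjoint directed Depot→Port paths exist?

4

Assign every edge capacity 1; by Menger, the answer equals the max flow.
Path Depot→Port (+1); total 1.
Path Depot→HubB→Port (+1); total 2.
Path Depot→Y3→Port (+1); total 3.
Path Depot→Y1→Port (+1); total 4.
No residual Depot→Port path; max flow = 4.
Certifying cut of size 4: {Depot→Port, HubB→Port, Y1→Port, Y3→Port}.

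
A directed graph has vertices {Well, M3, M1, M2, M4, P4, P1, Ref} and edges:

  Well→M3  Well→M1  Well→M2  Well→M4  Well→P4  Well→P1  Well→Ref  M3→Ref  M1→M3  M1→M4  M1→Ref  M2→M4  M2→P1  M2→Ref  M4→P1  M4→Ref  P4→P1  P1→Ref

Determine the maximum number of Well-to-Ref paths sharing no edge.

Assign every edge capacity 1; by Menger, the answer equals the max flow.
Path Well→Ref (+1); total 1.
Path Well→M3→Ref (+1); total 2.
Path Well→M1→Ref (+1); total 3.
Path Well→M2→Ref (+1); total 4.
Path Well→M4→Ref (+1); total 5.
Path Well→P1→Ref (+1); total 6.
No residual Well→Ref path; max flow = 6.
Certifying cut of size 6: {P1→Ref, Well→M1, Well→M2, Well→M3, Well→M4, Well→Ref}.

6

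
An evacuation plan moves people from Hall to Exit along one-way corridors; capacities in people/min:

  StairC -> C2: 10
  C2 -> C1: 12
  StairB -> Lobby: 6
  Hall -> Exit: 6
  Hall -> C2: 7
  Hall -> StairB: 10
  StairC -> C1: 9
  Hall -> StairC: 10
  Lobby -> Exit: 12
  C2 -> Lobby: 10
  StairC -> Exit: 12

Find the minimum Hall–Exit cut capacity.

Augment Hall→Exit: bottleneck 6, flow now 6.
Augment Hall→StairC→Exit: bottleneck 10, flow now 16.
Augment Hall→C2→Lobby→Exit: bottleneck 7, flow now 23.
Augment Hall→StairB→Lobby→Exit: bottleneck 5, flow now 28.
No augmenting path remains; maximum flow = 28.
By max-flow min-cut, the minimum cut capacity equals the max flow.
In the residual graph, reachable from Hall: {Hall, C2, StairB, C1, Lobby}.
Min-cut edges: Hall→StairC (10), Hall→Exit (6), Lobby→Exit (12); capacity 10 + 6 + 12 = 28.

28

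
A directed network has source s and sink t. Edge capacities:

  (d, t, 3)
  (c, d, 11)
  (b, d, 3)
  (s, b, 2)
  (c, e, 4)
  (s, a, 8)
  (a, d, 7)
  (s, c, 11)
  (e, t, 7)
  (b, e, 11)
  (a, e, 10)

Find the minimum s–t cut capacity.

10

Augment s→a→d→t: bottleneck 3, flow now 3.
Augment s→a→e→t: bottleneck 5, flow now 8.
Augment s→b→e→t: bottleneck 2, flow now 10.
No augmenting path remains; maximum flow = 10.
By max-flow min-cut, the minimum cut capacity equals the max flow.
In the residual graph, reachable from s: {s, a, b, c, d, e}.
Min-cut edges: d→t (3), e→t (7); capacity 3 + 7 = 10.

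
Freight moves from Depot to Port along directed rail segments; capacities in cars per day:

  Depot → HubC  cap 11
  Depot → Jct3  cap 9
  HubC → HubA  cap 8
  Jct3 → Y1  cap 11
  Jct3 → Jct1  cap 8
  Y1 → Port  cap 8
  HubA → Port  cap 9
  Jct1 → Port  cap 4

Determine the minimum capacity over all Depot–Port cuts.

17

Augment Depot→HubC→HubA→Port: bottleneck 8, flow now 8.
Augment Depot→Jct3→Y1→Port: bottleneck 8, flow now 16.
Augment Depot→Jct3→Jct1→Port: bottleneck 1, flow now 17.
No augmenting path remains; maximum flow = 17.
By max-flow min-cut, the minimum cut capacity equals the max flow.
In the residual graph, reachable from Depot: {Depot, HubC}.
Min-cut edges: Depot→Jct3 (9), HubC→HubA (8); capacity 9 + 8 = 17.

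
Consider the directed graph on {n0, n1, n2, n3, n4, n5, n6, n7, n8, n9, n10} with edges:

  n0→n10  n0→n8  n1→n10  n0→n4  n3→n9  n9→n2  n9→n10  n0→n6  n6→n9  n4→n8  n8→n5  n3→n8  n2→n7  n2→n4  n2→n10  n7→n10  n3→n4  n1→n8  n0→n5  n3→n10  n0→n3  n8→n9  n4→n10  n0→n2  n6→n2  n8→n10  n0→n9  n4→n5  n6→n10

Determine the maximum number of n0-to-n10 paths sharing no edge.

Assign every edge capacity 1; by Menger, the answer equals the max flow.
Path n0→n10 (+1); total 1.
Path n0→n2→n10 (+1); total 2.
Path n0→n3→n10 (+1); total 3.
Path n0→n4→n10 (+1); total 4.
Path n0→n6→n10 (+1); total 5.
Path n0→n8→n10 (+1); total 6.
Path n0→n9→n10 (+1); total 7.
No residual n0→n10 path; max flow = 7.
Certifying cut of size 7: {n0→n10, n0→n2, n0→n3, n0→n4, n0→n6, n0→n8, n0→n9}.

7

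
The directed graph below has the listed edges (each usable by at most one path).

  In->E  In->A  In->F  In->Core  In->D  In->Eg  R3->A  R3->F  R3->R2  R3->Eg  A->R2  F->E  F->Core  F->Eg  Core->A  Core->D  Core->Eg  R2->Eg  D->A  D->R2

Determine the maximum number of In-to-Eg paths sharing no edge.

4

Assign every edge capacity 1; by Menger, the answer equals the max flow.
Path In→Eg (+1); total 1.
Path In→F→Eg (+1); total 2.
Path In→Core→Eg (+1); total 3.
Path In→A→R2→Eg (+1); total 4.
No residual In→Eg path; max flow = 4.
Certifying cut of size 4: {In→Core, In→Eg, In→F, R2→Eg}.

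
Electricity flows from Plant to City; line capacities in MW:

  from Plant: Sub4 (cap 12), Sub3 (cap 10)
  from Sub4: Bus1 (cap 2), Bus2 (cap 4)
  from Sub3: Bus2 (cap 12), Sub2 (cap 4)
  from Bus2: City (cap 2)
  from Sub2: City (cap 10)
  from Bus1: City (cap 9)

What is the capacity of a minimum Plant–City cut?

8

Augment Plant→Sub4→Bus2→City: bottleneck 2, flow now 2.
Augment Plant→Sub4→Bus1→City: bottleneck 2, flow now 4.
Augment Plant→Sub3→Sub2→City: bottleneck 4, flow now 8.
No augmenting path remains; maximum flow = 8.
By max-flow min-cut, the minimum cut capacity equals the max flow.
In the residual graph, reachable from Plant: {Plant, Sub4, Sub3, Bus2}.
Min-cut edges: Sub4→Bus1 (2), Sub3→Sub2 (4), Bus2→City (2); capacity 2 + 4 + 2 = 8.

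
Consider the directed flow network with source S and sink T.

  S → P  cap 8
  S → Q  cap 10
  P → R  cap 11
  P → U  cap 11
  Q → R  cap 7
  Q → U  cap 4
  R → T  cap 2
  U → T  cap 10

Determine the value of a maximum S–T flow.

Augment S→P→R→T: bottleneck 2, flow now 2.
Augment S→P→U→T: bottleneck 6, flow now 8.
Augment S→Q→U→T: bottleneck 4, flow now 12.
No augmenting path remains; maximum flow = 12.
In the residual graph, reachable from S: {S, P, Q, R, U}.
Min-cut edges: R→T (2), U→T (10); capacity 2 + 10 = 12.
This cut is saturated, so no flow can exceed 12.

12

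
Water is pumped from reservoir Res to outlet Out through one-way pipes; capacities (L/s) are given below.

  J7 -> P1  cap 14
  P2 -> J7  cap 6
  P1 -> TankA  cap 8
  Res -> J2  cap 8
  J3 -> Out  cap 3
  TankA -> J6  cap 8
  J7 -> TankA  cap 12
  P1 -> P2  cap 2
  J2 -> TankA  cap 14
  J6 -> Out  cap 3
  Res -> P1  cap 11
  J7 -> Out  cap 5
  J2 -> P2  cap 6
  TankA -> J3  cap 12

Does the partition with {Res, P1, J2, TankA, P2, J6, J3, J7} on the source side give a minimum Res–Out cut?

Yes — it is a minimum cut (capacity 11).

Given cut capacity: 3 + 3 + 5 = 11.
Augment Res→P1→TankA→J6→Out: bottleneck 3, flow now 3.
Augment Res→P1→TankA→J3→Out: bottleneck 3, flow now 6.
Augment Res→P1→P2→J7→Out: bottleneck 2, flow now 8.
Augment Res→J2→P2→J7→Out: bottleneck 3, flow now 11.
No augmenting path remains; maximum flow = 11.
Cut capacity 11 equals the max flow, so it is a minimum cut.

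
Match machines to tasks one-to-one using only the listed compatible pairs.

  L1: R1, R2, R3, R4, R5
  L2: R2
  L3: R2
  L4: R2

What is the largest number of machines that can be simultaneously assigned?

Unit-capacity flow: source→left, listed edges, right→sink; max matching = max flow.
Augmenting path L1→R1 (+1); matched 1.
Augmenting path L2→R2 (+1); matched 2.
No augmenting path remains; maximum matching = 2.
König certificate: {L1, R2} is a vertex cover of size 2 (every listed pair touches it), so no matching can be larger.

2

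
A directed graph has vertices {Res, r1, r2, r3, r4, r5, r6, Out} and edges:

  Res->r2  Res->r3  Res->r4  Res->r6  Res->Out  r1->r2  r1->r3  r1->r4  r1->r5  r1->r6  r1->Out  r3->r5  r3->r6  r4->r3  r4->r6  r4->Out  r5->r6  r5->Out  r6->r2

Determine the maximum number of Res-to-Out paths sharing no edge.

Assign every edge capacity 1; by Menger, the answer equals the max flow.
Path Res→Out (+1); total 1.
Path Res→r4→Out (+1); total 2.
Path Res→r3→r5→Out (+1); total 3.
No residual Res→Out path; max flow = 3.
Certifying cut of size 3: {Res→Out, Res→r3, Res→r4}.

3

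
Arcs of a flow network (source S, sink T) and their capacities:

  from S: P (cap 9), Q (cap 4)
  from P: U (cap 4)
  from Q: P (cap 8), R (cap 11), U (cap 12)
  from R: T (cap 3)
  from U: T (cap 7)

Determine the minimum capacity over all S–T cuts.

8

Augment S→P→U→T: bottleneck 4, flow now 4.
Augment S→Q→R→T: bottleneck 3, flow now 7.
Augment S→Q→U→T: bottleneck 1, flow now 8.
No augmenting path remains; maximum flow = 8.
By max-flow min-cut, the minimum cut capacity equals the max flow.
In the residual graph, reachable from S: {S, P}.
Min-cut edges: S→Q (4), P→U (4); capacity 4 + 4 = 8.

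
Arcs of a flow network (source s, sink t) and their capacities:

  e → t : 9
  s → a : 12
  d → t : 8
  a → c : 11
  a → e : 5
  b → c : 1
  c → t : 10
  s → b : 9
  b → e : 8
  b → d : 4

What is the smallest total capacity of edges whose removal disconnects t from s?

Augment s→a→c→t: bottleneck 10, flow now 10.
Augment s→a→e→t: bottleneck 2, flow now 12.
Augment s→b→d→t: bottleneck 4, flow now 16.
Augment s→b→e→t: bottleneck 5, flow now 21.
No augmenting path remains; maximum flow = 21.
By max-flow min-cut, the minimum cut capacity equals the max flow.
In the residual graph, reachable from s: {s}.
Min-cut edges: s→a (12), s→b (9); capacity 12 + 9 = 21.

21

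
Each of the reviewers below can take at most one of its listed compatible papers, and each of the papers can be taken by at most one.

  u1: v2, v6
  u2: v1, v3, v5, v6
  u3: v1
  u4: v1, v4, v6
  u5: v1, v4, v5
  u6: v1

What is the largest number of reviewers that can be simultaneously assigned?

5

Unit-capacity flow: source→left, listed edges, right→sink; max matching = max flow.
Augmenting path u1→v2 (+1); matched 1.
Augmenting path u2→v1 (+1); matched 2.
Augmenting path u4→v4 (+1); matched 3.
Augmenting path u5→v5 (+1); matched 4.
Augmenting path u3→v1→u2→v3 (+1); matched 5.
No augmenting path remains; maximum matching = 5.
König certificate: {u1, u2, u4, u5, v1} is a vertex cover of size 5 (every listed pair touches it), so no matching can be larger.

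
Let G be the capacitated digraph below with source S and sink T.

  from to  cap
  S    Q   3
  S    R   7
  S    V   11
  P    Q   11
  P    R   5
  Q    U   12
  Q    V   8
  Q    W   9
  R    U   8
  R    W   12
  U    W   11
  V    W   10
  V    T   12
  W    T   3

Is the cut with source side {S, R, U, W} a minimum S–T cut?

Given cut capacity: 3 + 11 + 3 = 17.
Augment S→V→T: bottleneck 11, flow now 11.
Augment S→Q→V→T: bottleneck 1, flow now 12.
Augment S→Q→W→T: bottleneck 2, flow now 14.
Augment S→R→W→T: bottleneck 1, flow now 15.
No augmenting path remains; maximum flow = 15.
In the residual graph, reachable from S: {S, Q, R, U, V, W}.
Min-cut edges: V→T (12), W→T (3); capacity 12 + 3 = 15.
Cut capacity 17 exceeds the max flow 15, so it is not minimum.

No — its capacity is 17, but the minimum cut has capacity 15.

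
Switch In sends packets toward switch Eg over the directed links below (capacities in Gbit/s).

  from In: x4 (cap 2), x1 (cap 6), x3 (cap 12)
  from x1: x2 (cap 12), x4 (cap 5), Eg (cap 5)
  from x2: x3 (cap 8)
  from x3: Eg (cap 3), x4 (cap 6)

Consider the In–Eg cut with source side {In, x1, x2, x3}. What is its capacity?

Edges leaving {In, x1, x2, x3}: In→x4 (2), x1→x4 (5), x1→Eg (5), x3→x4 (6), x3→Eg (3).
Cut capacity = 2 + 5 + 5 + 6 + 3 = 21.

21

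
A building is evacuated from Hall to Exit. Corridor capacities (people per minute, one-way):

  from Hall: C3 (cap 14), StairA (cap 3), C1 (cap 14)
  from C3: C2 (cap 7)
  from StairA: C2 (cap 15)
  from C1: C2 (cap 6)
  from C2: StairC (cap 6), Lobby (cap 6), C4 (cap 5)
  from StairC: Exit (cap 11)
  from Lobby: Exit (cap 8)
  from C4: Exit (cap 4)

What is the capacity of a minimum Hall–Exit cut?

Augment Hall→C3→C2→StairC→Exit: bottleneck 6, flow now 6.
Augment Hall→C3→C2→Lobby→Exit: bottleneck 1, flow now 7.
Augment Hall→StairA→C2→Lobby→Exit: bottleneck 3, flow now 10.
Augment Hall→C1→C2→Lobby→Exit: bottleneck 2, flow now 12.
Augment Hall→C1→C2→C4→Exit: bottleneck 4, flow now 16.
No augmenting path remains; maximum flow = 16.
By max-flow min-cut, the minimum cut capacity equals the max flow.
In the residual graph, reachable from Hall: {Hall, C3, C1}.
Min-cut edges: Hall→StairA (3), C3→C2 (7), C1→C2 (6); capacity 3 + 7 + 6 = 16.

16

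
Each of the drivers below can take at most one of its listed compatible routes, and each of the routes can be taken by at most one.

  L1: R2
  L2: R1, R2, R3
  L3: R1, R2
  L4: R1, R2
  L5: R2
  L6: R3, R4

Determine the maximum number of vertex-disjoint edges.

Unit-capacity flow: source→left, listed edges, right→sink; max matching = max flow.
Augmenting path L1→R2 (+1); matched 1.
Augmenting path L2→R1 (+1); matched 2.
Augmenting path L6→R3 (+1); matched 3.
Augmenting path L3→R1→L2→R3→L6→R4 (+1); matched 4.
No augmenting path remains; maximum matching = 4.
König certificate: {L2, L6, R1, R2} is a vertex cover of size 4 (every listed pair touches it), so no matching can be larger.

4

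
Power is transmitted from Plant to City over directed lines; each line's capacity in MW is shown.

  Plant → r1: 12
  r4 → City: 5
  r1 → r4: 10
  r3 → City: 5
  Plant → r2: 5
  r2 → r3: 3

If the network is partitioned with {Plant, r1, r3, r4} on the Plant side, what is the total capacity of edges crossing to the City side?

15

Edges leaving {Plant, r1, r3, r4}: Plant→r2 (5), r3→City (5), r4→City (5).
Cut capacity = 5 + 5 + 5 = 15.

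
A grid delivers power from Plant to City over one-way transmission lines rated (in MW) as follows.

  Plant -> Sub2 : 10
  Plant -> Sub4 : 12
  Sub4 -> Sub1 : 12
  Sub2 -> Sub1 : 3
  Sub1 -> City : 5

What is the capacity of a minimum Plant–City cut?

Augment Plant→Sub2→Sub1→City: bottleneck 3, flow now 3.
Augment Plant→Sub4→Sub1→City: bottleneck 2, flow now 5.
No augmenting path remains; maximum flow = 5.
By max-flow min-cut, the minimum cut capacity equals the max flow.
In the residual graph, reachable from Plant: {Plant, Sub2, Sub4, Sub1}.
Min-cut edges: Sub1→City (5); capacity 5 = 5.

5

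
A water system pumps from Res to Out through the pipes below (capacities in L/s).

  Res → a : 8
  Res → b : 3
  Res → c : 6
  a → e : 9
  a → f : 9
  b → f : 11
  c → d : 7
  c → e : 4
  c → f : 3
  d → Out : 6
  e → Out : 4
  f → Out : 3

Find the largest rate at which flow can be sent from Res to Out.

13

Augment Res→a→e→Out: bottleneck 4, flow now 4.
Augment Res→a→f→Out: bottleneck 3, flow now 7.
Augment Res→c→d→Out: bottleneck 6, flow now 13.
No augmenting path remains; maximum flow = 13.
In the residual graph, reachable from Res: {Res, a, b, e, f}.
Min-cut edges: Res→c (6), e→Out (4), f→Out (3); capacity 6 + 4 + 3 = 13.
This cut is saturated, so no flow can exceed 13.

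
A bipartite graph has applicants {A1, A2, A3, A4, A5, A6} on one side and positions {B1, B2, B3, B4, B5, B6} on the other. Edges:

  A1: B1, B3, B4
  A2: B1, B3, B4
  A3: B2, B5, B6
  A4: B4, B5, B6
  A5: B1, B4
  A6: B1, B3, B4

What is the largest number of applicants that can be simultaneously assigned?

Unit-capacity flow: source→left, listed edges, right→sink; max matching = max flow.
Augmenting path A1→B1 (+1); matched 1.
Augmenting path A2→B3 (+1); matched 2.
Augmenting path A3→B2 (+1); matched 3.
Augmenting path A4→B4 (+1); matched 4.
Augmenting path A5→B4→A4→B5 (+1); matched 5.
No augmenting path remains; maximum matching = 5.
König certificate: {A3, A4, B1, B3, B4} is a vertex cover of size 5 (every listed pair touches it), so no matching can be larger.

5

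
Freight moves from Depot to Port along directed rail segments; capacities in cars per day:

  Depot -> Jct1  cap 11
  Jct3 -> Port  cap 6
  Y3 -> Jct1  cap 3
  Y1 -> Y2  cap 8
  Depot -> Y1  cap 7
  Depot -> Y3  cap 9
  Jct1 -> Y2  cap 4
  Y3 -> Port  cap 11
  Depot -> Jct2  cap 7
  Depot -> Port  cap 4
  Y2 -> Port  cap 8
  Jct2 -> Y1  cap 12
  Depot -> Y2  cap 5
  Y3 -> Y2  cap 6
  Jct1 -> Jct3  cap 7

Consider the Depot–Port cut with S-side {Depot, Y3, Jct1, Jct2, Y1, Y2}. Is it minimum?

Given cut capacity: 4 + 11 + 7 + 8 = 30.
Augment Depot→Port: bottleneck 4, flow now 4.
Augment Depot→Y3→Port: bottleneck 9, flow now 13.
Augment Depot→Y2→Port: bottleneck 5, flow now 18.
Augment Depot→Jct1→Jct3→Port: bottleneck 6, flow now 24.
Augment Depot→Jct1→Y2→Port: bottleneck 3, flow now 27.
No augmenting path remains; maximum flow = 27.
In the residual graph, reachable from Depot: {Depot, Jct1, Jct3, Jct2, Y1, Y2}.
Min-cut edges: Depot→Y3 (9), Depot→Port (4), Jct3→Port (6), Y2→Port (8); capacity 9 + 4 + 6 + 8 = 27.
Cut capacity 30 exceeds the max flow 27, so it is not minimum.

No — its capacity is 30, but the minimum cut has capacity 27.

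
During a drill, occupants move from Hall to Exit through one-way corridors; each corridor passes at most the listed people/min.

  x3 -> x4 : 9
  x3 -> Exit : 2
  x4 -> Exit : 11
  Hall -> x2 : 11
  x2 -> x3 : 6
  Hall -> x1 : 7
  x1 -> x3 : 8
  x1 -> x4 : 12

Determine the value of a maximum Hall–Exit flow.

13

Augment Hall→x1→x3→Exit: bottleneck 2, flow now 2.
Augment Hall→x1→x4→Exit: bottleneck 5, flow now 7.
Augment Hall→x2→x3→x4→Exit: bottleneck 6, flow now 13.
No augmenting path remains; maximum flow = 13.
In the residual graph, reachable from Hall: {Hall, x2}.
Min-cut edges: Hall→x1 (7), x2→x3 (6); capacity 7 + 6 = 13.
This cut is saturated, so no flow can exceed 13.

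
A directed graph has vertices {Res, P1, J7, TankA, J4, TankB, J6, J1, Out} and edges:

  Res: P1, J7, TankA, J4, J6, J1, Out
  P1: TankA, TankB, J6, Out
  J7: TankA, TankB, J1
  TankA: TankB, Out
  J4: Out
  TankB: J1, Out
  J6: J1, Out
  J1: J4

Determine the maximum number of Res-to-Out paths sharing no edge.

Assign every edge capacity 1; by Menger, the answer equals the max flow.
Path Res→Out (+1); total 1.
Path Res→P1→Out (+1); total 2.
Path Res→TankA→Out (+1); total 3.
Path Res→J4→Out (+1); total 4.
Path Res→J6→Out (+1); total 5.
Path Res→J7→TankB→Out (+1); total 6.
No residual Res→Out path; max flow = 6.
Certifying cut of size 6: {J4→Out, Res→J6, Res→J7, Res→Out, Res→P1, Res→TankA}.

6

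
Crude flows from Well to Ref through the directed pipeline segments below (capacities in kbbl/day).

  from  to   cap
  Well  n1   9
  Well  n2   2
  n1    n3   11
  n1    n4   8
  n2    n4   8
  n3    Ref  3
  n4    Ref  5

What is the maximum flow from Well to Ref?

Augment Well→n1→n3→Ref: bottleneck 3, flow now 3.
Augment Well→n1→n4→Ref: bottleneck 5, flow now 8.
No augmenting path remains; maximum flow = 8.
In the residual graph, reachable from Well: {Well, n1, n2, n3, n4}.
Min-cut edges: n3→Ref (3), n4→Ref (5); capacity 3 + 5 = 8.
This cut is saturated, so no flow can exceed 8.

8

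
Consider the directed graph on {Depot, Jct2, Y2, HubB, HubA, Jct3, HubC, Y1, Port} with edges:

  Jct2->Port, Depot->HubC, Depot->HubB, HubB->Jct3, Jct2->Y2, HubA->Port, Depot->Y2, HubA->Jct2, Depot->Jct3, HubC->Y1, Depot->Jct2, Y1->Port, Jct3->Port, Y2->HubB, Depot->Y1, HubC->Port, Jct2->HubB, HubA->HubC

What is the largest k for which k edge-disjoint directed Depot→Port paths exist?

4

Assign every edge capacity 1; by Menger, the answer equals the max flow.
Path Depot→Jct2→Port (+1); total 1.
Path Depot→Jct3→Port (+1); total 2.
Path Depot→HubC→Port (+1); total 3.
Path Depot→Y1→Port (+1); total 4.
No residual Depot→Port path; max flow = 4.
Certifying cut of size 4: {Depot→HubC, Depot→Jct2, Depot→Y1, Jct3→Port}.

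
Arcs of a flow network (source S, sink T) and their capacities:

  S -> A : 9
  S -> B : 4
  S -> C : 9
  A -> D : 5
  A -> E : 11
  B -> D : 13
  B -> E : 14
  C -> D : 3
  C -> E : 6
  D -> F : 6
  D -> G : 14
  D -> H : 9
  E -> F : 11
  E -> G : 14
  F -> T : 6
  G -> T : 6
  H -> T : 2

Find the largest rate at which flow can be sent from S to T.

Augment S→A→D→F→T: bottleneck 5, flow now 5.
Augment S→A→E→F→T: bottleneck 1, flow now 6.
Augment S→A→E→G→T: bottleneck 3, flow now 9.
Augment S→B→D→G→T: bottleneck 3, flow now 12.
Augment S→B→D→H→T: bottleneck 1, flow now 13.
Augment S→C→D→H→T: bottleneck 1, flow now 14.
No augmenting path remains; maximum flow = 14.
In the residual graph, reachable from S: {S, A, B, C, D, E, F, G, H}.
Min-cut edges: F→T (6), G→T (6), H→T (2); capacity 6 + 6 + 2 = 14.
This cut is saturated, so no flow can exceed 14.

14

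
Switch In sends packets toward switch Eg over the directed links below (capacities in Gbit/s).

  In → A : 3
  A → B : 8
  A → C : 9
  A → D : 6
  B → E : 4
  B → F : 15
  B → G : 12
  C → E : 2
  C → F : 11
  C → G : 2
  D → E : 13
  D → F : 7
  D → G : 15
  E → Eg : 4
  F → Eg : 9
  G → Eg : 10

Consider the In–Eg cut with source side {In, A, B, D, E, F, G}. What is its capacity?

Edges leaving {In, A, B, D, E, F, G}: A→C (9), E→Eg (4), F→Eg (9), G→Eg (10).
Cut capacity = 9 + 4 + 9 + 10 = 32.

32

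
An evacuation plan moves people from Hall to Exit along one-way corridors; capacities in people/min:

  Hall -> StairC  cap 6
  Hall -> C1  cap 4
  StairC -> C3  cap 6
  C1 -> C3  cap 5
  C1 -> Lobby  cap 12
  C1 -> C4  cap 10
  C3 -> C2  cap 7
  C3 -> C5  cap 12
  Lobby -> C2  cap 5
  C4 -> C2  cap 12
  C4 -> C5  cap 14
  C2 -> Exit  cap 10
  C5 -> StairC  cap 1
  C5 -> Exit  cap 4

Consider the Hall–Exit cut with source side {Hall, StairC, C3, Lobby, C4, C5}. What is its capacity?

Edges leaving {Hall, StairC, C3, Lobby, C4, C5}: Hall→C1 (4), C3→C2 (7), Lobby→C2 (5), C4→C2 (12), C5→Exit (4).
Cut capacity = 4 + 7 + 5 + 12 + 4 = 32.

32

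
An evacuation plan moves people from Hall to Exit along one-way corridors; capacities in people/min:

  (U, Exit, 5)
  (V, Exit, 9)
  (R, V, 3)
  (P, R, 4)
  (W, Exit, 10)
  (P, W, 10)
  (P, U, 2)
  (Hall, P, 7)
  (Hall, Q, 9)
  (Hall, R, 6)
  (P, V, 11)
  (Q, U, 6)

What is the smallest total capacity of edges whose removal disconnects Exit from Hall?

Augment Hall→P→U→Exit: bottleneck 2, flow now 2.
Augment Hall→P→V→Exit: bottleneck 5, flow now 7.
Augment Hall→Q→U→Exit: bottleneck 3, flow now 10.
Augment Hall→R→V→Exit: bottleneck 3, flow now 13.
Augment Hall→Q→U→P→V→Exit: bottleneck 1, flow now 14. (uses reverse residual edge)
Augment Hall→Q→U→P→W→Exit: bottleneck 1, flow now 15. (uses reverse residual edge)
No augmenting path remains; maximum flow = 15.
By max-flow min-cut, the minimum cut capacity equals the max flow.
In the residual graph, reachable from Hall: {Hall, Q, R, U}.
Min-cut edges: Hall→P (7), R→V (3), U→Exit (5); capacity 7 + 3 + 5 = 15.

15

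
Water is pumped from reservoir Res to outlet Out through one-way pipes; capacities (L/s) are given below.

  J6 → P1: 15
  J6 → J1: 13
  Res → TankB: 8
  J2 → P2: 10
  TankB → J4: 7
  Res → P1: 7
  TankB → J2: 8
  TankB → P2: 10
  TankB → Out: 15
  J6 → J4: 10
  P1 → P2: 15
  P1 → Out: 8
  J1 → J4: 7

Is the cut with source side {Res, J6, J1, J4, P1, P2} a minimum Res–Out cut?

Given cut capacity: 8 + 8 = 16.
Augment Res→TankB→Out: bottleneck 8, flow now 8.
Augment Res→P1→Out: bottleneck 7, flow now 15.
No augmenting path remains; maximum flow = 15.
In the residual graph, reachable from Res: {Res}.
Min-cut edges: Res→TankB (8), Res→P1 (7); capacity 8 + 7 = 15.
Cut capacity 16 exceeds the max flow 15, so it is not minimum.

No — its capacity is 16, but the minimum cut has capacity 15.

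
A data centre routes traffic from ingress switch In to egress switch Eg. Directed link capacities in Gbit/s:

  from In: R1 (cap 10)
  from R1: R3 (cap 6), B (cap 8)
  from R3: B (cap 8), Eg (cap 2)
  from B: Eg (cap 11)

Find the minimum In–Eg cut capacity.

Augment In→R1→R3→Eg: bottleneck 2, flow now 2.
Augment In→R1→B→Eg: bottleneck 8, flow now 10.
No augmenting path remains; maximum flow = 10.
By max-flow min-cut, the minimum cut capacity equals the max flow.
In the residual graph, reachable from In: {In}.
Min-cut edges: In→R1 (10); capacity 10 = 10.

10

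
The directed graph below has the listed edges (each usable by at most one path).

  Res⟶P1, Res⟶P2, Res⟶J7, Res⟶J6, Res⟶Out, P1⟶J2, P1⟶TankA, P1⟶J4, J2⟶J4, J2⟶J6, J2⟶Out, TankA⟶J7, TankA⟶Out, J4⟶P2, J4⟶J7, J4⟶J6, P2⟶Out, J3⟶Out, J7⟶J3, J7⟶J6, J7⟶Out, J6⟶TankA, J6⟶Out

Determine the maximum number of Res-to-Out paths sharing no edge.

Assign every edge capacity 1; by Menger, the answer equals the max flow.
Path Res→Out (+1); total 1.
Path Res→P2→Out (+1); total 2.
Path Res→J7→Out (+1); total 3.
Path Res→J6→Out (+1); total 4.
Path Res→P1→J2→Out (+1); total 5.
No residual Res→Out path; max flow = 5.
Certifying cut of size 5: {Res→J6, Res→J7, Res→Out, Res→P1, Res→P2}.

5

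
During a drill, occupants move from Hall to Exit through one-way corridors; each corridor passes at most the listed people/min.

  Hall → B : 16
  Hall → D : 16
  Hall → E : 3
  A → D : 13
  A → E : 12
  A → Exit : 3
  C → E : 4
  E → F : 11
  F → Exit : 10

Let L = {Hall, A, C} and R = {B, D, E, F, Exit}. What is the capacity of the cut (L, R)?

Edges leaving {Hall, A, C}: Hall→B (16), Hall→D (16), Hall→E (3), A→D (13), A→E (12), A→Exit (3), C→E (4).
Cut capacity = 16 + 16 + 3 + 13 + 12 + 3 + 4 = 67.

67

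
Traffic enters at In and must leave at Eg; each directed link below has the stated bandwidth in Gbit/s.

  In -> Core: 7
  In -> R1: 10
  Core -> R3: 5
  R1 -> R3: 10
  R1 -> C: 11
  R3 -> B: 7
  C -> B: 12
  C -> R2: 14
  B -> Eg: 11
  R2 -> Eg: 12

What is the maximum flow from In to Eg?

15

Augment In→Core→R3→B→Eg: bottleneck 5, flow now 5.
Augment In→R1→R3→B→Eg: bottleneck 2, flow now 7.
Augment In→R1→C→B→Eg: bottleneck 4, flow now 11.
Augment In→R1→C→R2→Eg: bottleneck 4, flow now 15.
No augmenting path remains; maximum flow = 15.
In the residual graph, reachable from In: {In, Core}.
Min-cut edges: In→R1 (10), Core→R3 (5); capacity 10 + 5 = 15.
This cut is saturated, so no flow can exceed 15.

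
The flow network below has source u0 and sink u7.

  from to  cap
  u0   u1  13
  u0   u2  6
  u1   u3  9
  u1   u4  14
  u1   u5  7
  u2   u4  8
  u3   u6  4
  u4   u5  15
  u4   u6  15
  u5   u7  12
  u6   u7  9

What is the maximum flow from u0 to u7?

19

Augment u0→u1→u5→u7: bottleneck 7, flow now 7.
Augment u0→u1→u3→u6→u7: bottleneck 4, flow now 11.
Augment u0→u1→u4→u5→u7: bottleneck 2, flow now 13.
Augment u0→u2→u4→u5→u7: bottleneck 3, flow now 16.
Augment u0→u2→u4→u6→u7: bottleneck 3, flow now 19.
No augmenting path remains; maximum flow = 19.
In the residual graph, reachable from u0: {u0}.
Min-cut edges: u0→u1 (13), u0→u2 (6); capacity 13 + 6 = 19.
This cut is saturated, so no flow can exceed 19.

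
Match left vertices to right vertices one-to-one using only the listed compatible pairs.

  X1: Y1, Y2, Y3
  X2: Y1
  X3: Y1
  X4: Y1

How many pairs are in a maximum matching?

2

Unit-capacity flow: source→left, listed edges, right→sink; max matching = max flow.
Augmenting path X1→Y1 (+1); matched 1.
Augmenting path X2→Y1→X1→Y2 (+1); matched 2.
No augmenting path remains; maximum matching = 2.
König certificate: {X1, Y1} is a vertex cover of size 2 (every listed pair touches it), so no matching can be larger.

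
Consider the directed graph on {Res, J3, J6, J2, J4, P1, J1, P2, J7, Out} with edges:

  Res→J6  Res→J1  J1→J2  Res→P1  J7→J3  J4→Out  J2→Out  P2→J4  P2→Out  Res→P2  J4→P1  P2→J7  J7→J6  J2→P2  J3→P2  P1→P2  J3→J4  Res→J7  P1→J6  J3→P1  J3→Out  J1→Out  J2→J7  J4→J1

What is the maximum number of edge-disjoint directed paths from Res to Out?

Assign every edge capacity 1; by Menger, the answer equals the max flow.
Path Res→J1→Out (+1); total 1.
Path Res→P2→Out (+1); total 2.
Path Res→J7→J3→Out (+1); total 3.
Path Res→P1→P2→J4→Out (+1); total 4.
No residual Res→Out path; max flow = 4.
Certifying cut of size 4: {Res→J1, Res→J7, Res→P1, Res→P2}.

4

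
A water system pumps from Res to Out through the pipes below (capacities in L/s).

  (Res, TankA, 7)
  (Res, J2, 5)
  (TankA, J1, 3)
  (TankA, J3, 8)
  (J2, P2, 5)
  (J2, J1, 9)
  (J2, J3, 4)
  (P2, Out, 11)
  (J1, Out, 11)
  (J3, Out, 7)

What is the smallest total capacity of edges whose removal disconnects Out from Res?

Augment Res→TankA→J1→Out: bottleneck 3, flow now 3.
Augment Res→TankA→J3→Out: bottleneck 4, flow now 7.
Augment Res→J2→P2→Out: bottleneck 5, flow now 12.
No augmenting path remains; maximum flow = 12.
By max-flow min-cut, the minimum cut capacity equals the max flow.
In the residual graph, reachable from Res: {Res}.
Min-cut edges: Res→TankA (7), Res→J2 (5); capacity 7 + 5 = 12.

12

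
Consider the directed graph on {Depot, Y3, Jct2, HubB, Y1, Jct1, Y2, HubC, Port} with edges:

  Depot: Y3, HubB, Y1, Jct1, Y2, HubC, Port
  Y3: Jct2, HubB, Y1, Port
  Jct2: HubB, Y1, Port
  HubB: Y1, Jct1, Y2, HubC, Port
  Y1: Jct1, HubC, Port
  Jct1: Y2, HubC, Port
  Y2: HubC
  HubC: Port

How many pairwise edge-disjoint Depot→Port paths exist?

6

Assign every edge capacity 1; by Menger, the answer equals the max flow.
Path Depot→Port (+1); total 1.
Path Depot→Y3→Port (+1); total 2.
Path Depot→HubB→Port (+1); total 3.
Path Depot→Y1→Port (+1); total 4.
Path Depot→Jct1→Port (+1); total 5.
Path Depot→HubC→Port (+1); total 6.
No residual Depot→Port path; max flow = 6.
Certifying cut of size 6: {Depot→HubB, Depot→Jct1, Depot→Port, Depot→Y1, Depot→Y3, HubC→Port}.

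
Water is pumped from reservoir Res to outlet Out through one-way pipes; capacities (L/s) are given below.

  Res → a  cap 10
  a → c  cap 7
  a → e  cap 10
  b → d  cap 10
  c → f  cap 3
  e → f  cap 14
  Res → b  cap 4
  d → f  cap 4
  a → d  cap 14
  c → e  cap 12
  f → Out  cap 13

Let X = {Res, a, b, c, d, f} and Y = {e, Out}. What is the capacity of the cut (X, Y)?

35

Edges leaving {Res, a, b, c, d, f}: a→e (10), c→e (12), f→Out (13).
Cut capacity = 10 + 12 + 13 = 35.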